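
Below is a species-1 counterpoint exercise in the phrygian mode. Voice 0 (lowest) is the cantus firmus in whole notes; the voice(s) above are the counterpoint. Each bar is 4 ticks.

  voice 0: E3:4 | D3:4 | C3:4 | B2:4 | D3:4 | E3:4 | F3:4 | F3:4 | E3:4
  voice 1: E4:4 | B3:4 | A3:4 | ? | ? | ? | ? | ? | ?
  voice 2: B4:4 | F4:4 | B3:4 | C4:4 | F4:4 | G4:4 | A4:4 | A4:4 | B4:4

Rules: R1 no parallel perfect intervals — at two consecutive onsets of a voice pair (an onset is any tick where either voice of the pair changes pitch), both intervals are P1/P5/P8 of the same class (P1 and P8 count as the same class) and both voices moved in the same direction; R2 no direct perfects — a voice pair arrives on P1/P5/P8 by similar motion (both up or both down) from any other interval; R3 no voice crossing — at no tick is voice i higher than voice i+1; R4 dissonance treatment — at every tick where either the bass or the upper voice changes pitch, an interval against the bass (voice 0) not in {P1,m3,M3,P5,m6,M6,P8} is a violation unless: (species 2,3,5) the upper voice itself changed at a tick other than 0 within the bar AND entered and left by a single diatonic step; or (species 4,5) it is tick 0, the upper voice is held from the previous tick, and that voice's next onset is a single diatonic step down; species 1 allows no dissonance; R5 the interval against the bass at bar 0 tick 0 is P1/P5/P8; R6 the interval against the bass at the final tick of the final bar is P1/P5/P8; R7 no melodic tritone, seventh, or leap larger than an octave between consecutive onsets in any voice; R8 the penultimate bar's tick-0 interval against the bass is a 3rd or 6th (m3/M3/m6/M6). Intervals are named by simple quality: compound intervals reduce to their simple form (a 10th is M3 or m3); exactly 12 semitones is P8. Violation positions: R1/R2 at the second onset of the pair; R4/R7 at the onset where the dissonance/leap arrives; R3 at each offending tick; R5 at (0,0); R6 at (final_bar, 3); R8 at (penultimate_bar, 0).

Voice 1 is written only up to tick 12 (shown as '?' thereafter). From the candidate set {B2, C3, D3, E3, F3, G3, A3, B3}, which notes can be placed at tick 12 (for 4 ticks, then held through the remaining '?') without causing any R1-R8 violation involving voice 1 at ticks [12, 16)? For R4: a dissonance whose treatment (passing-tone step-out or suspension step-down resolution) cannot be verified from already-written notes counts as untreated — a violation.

{B3, D3, G3}

B2: violates R2,R7
C3: violates R4
D3: legal
E3: violates R4
F3: violates R4
G3: legal
A3: violates R4
B3: legal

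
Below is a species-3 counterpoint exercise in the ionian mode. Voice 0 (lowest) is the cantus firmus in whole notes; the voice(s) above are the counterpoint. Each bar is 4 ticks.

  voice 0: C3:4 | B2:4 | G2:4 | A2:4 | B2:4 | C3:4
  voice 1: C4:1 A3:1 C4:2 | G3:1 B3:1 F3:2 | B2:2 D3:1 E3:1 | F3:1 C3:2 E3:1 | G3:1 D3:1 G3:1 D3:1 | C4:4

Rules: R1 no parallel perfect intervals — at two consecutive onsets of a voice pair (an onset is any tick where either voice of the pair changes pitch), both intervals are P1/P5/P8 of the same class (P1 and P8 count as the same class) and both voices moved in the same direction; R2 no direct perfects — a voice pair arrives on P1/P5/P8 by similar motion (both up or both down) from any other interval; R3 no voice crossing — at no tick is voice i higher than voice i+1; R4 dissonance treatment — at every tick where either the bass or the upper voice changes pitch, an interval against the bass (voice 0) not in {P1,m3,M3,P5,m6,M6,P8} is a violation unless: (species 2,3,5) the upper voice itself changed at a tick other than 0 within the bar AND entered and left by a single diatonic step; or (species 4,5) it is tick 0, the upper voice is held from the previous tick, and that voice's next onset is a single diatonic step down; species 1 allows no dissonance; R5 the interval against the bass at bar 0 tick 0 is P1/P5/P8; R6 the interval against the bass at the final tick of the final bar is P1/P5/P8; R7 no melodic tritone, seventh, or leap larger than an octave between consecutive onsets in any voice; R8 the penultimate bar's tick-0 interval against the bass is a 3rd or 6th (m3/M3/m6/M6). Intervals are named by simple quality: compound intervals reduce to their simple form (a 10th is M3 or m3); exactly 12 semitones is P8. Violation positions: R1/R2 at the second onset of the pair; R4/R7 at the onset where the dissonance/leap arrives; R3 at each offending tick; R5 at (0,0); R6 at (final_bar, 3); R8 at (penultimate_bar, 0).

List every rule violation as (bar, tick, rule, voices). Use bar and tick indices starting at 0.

bar 0: v0=C3 v1=C4 downbeat P8
bar 1: v0=B2 v1=G3 downbeat m6
bar 2: v0=G2 v1=B2 downbeat M3
bar 3: v0=A2 v1=F3 downbeat m6
bar 4: v0=B2 v1=G3 downbeat m6
bar 5: v0=C3 v1=C4 downbeat P8
  -> R4 @ bar 1 tick 2 v(0, 1): B2/F3 TT untreated
  -> R7 @ bar 1 tick 2 v(1,): B3->F3 leap 6st
  -> R7 @ bar 2 tick 0 v(1,): F3->B2 leap 6st
  -> R2 @ bar 5 tick 0 v(0, 1): B2/D3 m3 -> C3/C4 P8 similar
  -> R7 @ bar 5 tick 0 v(1,): D3->C4 leap 10st

(1, 2, R4, (0, 1))
(1, 2, R7, (1,))
(2, 0, R7, (1,))
(5, 0, R2, (0, 1))
(5, 0, R7, (1,))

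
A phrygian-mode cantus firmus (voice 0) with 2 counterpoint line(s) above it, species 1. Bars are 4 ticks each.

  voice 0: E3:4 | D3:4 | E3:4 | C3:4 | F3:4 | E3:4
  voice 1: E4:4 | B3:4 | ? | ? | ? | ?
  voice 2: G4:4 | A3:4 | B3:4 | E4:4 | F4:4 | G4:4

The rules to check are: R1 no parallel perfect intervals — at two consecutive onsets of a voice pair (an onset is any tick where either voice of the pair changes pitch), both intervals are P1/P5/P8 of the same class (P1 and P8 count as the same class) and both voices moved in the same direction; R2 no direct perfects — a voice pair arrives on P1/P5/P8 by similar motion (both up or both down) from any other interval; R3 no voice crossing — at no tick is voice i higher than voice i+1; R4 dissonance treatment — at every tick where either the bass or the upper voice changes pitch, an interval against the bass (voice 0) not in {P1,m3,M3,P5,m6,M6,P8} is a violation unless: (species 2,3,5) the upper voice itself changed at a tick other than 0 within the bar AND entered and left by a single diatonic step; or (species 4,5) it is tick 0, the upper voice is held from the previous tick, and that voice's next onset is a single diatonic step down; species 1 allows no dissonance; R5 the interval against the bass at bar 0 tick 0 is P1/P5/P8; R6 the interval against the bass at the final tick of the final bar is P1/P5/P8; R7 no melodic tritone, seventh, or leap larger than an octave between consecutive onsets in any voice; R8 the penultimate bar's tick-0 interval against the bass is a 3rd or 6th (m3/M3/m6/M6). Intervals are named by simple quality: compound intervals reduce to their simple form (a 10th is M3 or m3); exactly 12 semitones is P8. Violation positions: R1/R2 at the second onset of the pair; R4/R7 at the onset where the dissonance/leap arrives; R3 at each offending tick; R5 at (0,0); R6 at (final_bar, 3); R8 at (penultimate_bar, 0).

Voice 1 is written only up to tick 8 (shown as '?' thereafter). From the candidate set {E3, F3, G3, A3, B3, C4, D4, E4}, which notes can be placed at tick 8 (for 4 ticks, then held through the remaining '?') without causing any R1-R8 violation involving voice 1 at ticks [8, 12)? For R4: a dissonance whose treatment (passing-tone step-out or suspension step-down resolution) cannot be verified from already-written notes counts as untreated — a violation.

{B3, E3, G3}

E3: legal
F3: violates R4,R7
G3: legal
A3: violates R4
B3: legal
C4: violates R3
D4: violates R3,R4
E4: violates R2,R3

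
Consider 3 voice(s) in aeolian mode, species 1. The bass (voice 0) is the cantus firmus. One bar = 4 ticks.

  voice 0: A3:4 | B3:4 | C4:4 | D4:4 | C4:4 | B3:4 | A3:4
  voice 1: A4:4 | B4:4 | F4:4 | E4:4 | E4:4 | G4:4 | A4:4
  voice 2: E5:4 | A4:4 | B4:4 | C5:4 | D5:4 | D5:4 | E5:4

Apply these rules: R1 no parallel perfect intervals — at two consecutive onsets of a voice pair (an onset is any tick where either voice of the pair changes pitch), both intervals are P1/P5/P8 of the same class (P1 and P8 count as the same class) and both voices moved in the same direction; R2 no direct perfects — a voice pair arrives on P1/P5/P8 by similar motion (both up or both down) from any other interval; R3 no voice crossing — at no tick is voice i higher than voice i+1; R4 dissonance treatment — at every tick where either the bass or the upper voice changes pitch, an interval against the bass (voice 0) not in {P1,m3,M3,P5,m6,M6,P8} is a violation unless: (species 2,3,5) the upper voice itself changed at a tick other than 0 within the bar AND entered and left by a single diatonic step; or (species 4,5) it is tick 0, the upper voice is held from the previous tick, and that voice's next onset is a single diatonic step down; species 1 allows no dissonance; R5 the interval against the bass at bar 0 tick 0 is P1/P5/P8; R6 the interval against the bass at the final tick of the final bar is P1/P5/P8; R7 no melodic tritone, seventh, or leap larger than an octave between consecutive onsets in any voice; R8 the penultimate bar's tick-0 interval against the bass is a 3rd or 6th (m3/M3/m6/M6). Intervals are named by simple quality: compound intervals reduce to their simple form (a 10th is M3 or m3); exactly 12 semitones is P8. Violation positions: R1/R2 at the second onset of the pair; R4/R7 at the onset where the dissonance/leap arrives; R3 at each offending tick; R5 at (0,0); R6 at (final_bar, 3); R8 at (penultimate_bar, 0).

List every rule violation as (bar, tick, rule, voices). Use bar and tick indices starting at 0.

(1, 0, R1, (0, 1))
(1, 0, R3, (1, 2))
(1, 0, R4, (0, 2))
(1, 1, R3, (1, 2))
(1, 2, R3, (1, 2))
(1, 3, R3, (1, 2))
(2, 0, R4, (0, 1))
(2, 0, R4, (0, 2))
(2, 0, R7, (1,))
(3, 0, R4, (0, 1))
(3, 0, R4, (0, 2))
(4, 0, R4, (0, 2))
(6, 0, R1, (1, 2))

bar 0: v0=A3 v1=A4 v2=E5 downbeat P5
bar 1: v0=B3 v1=B4 v2=A4 downbeat m7
bar 2: v0=C4 v1=F4 v2=B4 downbeat M7
bar 3: v0=D4 v1=E4 v2=C5 downbeat m7
bar 4: v0=C4 v1=E4 v2=D5 downbeat M2
bar 5: v0=B3 v1=G4 v2=D5 downbeat m3
bar 6: v0=A3 v1=A4 v2=E5 downbeat P5
  -> R1 @ bar 1 tick 0 v(0, 1): A3/A4 P8 -> B3/B4 P8 similar
  -> R3 @ bar 1 tick 0 v(1, 2): B4 above A4
  -> R4 @ bar 1 tick 0 v(0, 2): B3/A4 m7 untreated
  -> R3 @ bar 1 tick 1 v(1, 2): B4 above A4
  -> R3 @ bar 1 tick 2 v(1, 2): B4 above A4
  -> R3 @ bar 1 tick 3 v(1, 2): B4 above A4
  -> R4 @ bar 2 tick 0 v(0, 1): C4/F4 P4 untreated
  -> R4 @ bar 2 tick 0 v(0, 2): C4/B4 M7 untreated
  -> R7 @ bar 2 tick 0 v(1,): B4->F4 leap 6st
  -> R4 @ bar 3 tick 0 v(0, 1): D4/E4 M2 untreated
  -> R4 @ bar 3 tick 0 v(0, 2): D4/C5 m7 untreated
  -> R4 @ bar 4 tick 0 v(0, 2): C4/D5 M2 untreated
  -> R1 @ bar 6 tick 0 v(1, 2): G4/D5 P5 -> A4/E5 P5 similar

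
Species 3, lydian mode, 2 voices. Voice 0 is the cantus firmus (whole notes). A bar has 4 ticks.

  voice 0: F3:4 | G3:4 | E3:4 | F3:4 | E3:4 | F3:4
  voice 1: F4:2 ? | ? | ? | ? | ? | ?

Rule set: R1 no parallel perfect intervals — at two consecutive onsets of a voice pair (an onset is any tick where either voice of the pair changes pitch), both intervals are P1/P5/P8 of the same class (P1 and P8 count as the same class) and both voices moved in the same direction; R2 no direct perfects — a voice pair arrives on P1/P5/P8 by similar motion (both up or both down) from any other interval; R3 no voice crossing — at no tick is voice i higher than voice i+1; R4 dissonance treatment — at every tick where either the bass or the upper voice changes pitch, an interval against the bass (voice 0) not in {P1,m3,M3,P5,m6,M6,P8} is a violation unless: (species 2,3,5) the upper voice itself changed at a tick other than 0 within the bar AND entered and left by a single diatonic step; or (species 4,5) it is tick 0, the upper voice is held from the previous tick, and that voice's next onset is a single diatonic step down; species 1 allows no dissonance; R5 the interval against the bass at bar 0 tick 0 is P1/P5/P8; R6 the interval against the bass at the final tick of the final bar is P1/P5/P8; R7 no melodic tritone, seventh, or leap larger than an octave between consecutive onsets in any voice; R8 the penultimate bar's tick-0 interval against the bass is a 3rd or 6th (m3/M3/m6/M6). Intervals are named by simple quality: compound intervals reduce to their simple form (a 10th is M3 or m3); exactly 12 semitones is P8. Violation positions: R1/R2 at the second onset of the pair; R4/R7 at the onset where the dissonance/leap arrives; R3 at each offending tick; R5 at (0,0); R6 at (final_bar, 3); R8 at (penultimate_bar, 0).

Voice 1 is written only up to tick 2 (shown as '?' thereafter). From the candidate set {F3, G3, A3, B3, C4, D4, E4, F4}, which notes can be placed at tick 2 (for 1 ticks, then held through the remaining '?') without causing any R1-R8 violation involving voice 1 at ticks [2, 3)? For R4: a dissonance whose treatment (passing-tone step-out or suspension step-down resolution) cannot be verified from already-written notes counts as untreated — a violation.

F3: legal
G3: violates R4,R7
A3: legal
B3: violates R4,R7
C4: legal
D4: legal
E4: violates R4
F4: legal

{A3, C4, D4, F3, F4}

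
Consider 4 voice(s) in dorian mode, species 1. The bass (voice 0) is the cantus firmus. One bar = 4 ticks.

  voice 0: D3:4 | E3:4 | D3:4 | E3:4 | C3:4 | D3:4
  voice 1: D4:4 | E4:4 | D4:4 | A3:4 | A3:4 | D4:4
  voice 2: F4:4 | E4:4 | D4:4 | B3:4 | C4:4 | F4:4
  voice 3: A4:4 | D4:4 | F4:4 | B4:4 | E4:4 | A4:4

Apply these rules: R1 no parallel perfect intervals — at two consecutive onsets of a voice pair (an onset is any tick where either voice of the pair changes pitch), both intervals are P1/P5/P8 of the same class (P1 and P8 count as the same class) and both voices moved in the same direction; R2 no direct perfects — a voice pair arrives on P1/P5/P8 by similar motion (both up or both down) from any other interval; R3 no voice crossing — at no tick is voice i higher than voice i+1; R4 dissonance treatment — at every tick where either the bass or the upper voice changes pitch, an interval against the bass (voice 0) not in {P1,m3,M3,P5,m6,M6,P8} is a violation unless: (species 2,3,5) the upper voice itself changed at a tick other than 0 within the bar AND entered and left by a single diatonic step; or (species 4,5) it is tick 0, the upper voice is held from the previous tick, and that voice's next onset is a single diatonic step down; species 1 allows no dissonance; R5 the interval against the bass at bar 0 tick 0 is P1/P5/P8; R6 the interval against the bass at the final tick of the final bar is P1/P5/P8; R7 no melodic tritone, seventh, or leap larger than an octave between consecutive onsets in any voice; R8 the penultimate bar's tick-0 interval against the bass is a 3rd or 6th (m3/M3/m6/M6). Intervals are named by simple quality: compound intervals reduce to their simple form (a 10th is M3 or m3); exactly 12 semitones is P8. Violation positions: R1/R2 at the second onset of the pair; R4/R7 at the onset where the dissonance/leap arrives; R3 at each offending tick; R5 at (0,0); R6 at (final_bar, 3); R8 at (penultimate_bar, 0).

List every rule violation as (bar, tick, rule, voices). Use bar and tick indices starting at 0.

bar 0: v0=D3 v1=D4 v2=F4 v3=A4 downbeat P5
bar 1: v0=E3 v1=E4 v2=E4 v3=D4 downbeat m7
bar 2: v0=D3 v1=D4 v2=D4 v3=F4 downbeat m3
bar 3: v0=E3 v1=A3 v2=B3 v3=B4 downbeat P5
bar 4: v0=C3 v1=A3 v2=C4 v3=E4 downbeat M3
bar 5: v0=D3 v1=D4 v2=F4 v3=A4 downbeat P5
  -> R5 @ bar 0 tick 0 v(0, 2): opens on m3
  -> R1 @ bar 1 tick 0 v(0, 1): D3/D4 P8 -> E3/E4 P8 similar
  -> R3 @ bar 1 tick 0 v(2, 3): E4 above D4
  -> R4 @ bar 1 tick 0 v(0, 3): E3/D4 m7 untreated
  -> R3 @ bar 1 tick 1 v(2, 3): E4 above D4
  -> R3 @ bar 1 tick 2 v(2, 3): E4 above D4
  -> R3 @ bar 1 tick 3 v(2, 3): E4 above D4
  -> R1 @ bar 2 tick 0 v(0, 1): E3/E4 P8 -> D3/D4 P8 similar
  -> R1 @ bar 2 tick 0 v(0, 2): E3/E4 P8 -> D3/D4 P8 similar
  -> R1 @ bar 2 tick 0 v(1, 2): E4/E4 P1 -> D4/D4 P1 similar
  -> R2 @ bar 3 tick 0 v(0, 3): D3/F4 m3 -> E3/B4 P5 similar
  -> R4 @ bar 3 tick 0 v(0, 1): E3/A3 P4 untreated
  -> R7 @ bar 3 tick 0 v(3,): F4->B4 leap 6st
  -> R8 @ bar 4 tick 0 v(0, 2): penult P8 not 3rd/6th
  -> R1 @ bar 5 tick 0 v(1, 3): A3/E4 P5 -> D4/A4 P5 similar
  -> R2 @ bar 5 tick 0 v(0, 1): C3/A3 M6 -> D3/D4 P8 similar
  -> R2 @ bar 5 tick 0 v(0, 3): C3/E4 M3 -> D3/A4 P5 similar
  -> R6 @ bar 5 tick 3 v(0, 2): closes on m3

(0, 0, R5, (0, 2))
(1, 0, R1, (0, 1))
(1, 0, R3, (2, 3))
(1, 0, R4, (0, 3))
(1, 1, R3, (2, 3))
(1, 2, R3, (2, 3))
(1, 3, R3, (2, 3))
(2, 0, R1, (0, 1))
(2, 0, R1, (0, 2))
(2, 0, R1, (1, 2))
(3, 0, R2, (0, 3))
(3, 0, R4, (0, 1))
(3, 0, R7, (3,))
(4, 0, R8, (0, 2))
(5, 0, R1, (1, 3))
(5, 0, R2, (0, 1))
(5, 0, R2, (0, 3))
(5, 3, R6, (0, 2))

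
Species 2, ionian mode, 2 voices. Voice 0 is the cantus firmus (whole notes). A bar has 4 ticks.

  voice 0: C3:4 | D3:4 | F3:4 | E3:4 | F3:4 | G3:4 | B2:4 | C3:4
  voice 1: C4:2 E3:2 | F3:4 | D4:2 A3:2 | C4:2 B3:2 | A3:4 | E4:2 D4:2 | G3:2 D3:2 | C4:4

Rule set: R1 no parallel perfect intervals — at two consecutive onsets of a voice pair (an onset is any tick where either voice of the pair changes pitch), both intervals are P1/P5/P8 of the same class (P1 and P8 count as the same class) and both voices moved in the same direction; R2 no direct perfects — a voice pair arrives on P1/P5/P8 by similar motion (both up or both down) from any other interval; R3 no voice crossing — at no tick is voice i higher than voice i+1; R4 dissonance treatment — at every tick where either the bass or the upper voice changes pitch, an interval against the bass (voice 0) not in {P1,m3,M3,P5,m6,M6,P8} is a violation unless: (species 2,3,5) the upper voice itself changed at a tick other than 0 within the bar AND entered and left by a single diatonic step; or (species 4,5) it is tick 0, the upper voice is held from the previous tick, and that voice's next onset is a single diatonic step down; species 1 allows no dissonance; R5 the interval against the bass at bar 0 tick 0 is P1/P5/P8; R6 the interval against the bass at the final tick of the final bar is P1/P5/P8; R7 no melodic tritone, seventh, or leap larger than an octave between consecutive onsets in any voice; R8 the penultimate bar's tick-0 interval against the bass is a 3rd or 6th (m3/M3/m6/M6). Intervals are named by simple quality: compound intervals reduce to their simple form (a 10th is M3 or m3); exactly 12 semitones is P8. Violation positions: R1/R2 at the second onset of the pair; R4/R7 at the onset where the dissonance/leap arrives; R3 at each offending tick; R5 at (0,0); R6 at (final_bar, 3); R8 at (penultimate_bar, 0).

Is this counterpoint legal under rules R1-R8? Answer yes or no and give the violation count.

bar 0: v0=C3 v1=C4 (P8)
bar 1: v0=D3 v1=F3 (m3)
bar 2: v0=F3 v1=D4 (M6)
bar 3: v0=E3 v1=C4 (m6)
bar 4: v0=F3 v1=A3 (M3)
bar 5: v0=G3 v1=E4 (M6)
bar 6: v0=B2 v1=G3 (m6)
bar 7: v0=C3 v1=C4 (P8)
  R2 @ bar7.0: B2/D3 m3 -> C3/C4 P8 similar
  R7 @ bar7.0: D3->C4 leap 10st

No (2 violations)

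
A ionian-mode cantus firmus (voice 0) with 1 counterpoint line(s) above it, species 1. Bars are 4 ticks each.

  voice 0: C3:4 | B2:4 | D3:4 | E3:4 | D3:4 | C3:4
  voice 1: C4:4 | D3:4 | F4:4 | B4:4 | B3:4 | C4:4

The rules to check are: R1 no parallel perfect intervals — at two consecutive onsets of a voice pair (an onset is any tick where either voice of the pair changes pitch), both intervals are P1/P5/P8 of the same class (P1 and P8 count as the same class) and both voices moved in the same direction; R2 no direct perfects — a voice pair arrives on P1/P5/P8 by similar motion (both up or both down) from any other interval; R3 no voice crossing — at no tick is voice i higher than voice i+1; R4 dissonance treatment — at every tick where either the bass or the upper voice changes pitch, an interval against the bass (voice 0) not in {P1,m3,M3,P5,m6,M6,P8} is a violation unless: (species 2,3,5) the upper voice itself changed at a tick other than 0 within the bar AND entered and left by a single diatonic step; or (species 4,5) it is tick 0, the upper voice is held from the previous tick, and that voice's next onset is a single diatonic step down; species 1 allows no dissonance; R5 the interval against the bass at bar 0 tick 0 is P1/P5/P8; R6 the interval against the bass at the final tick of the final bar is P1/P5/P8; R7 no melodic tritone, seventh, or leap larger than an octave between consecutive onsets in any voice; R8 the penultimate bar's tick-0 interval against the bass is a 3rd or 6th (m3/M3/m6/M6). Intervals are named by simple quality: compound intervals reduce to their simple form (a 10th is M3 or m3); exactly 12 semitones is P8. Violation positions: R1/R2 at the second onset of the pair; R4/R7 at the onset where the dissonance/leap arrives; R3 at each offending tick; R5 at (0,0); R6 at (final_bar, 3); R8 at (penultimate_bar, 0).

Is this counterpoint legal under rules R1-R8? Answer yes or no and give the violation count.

bar 0: v0=C3 v1=C4 (P8)
bar 1: v0=B2 v1=D3 (m3)
bar 2: v0=D3 v1=F4 (m3)
bar 3: v0=E3 v1=B4 (P5)
bar 4: v0=D3 v1=B3 (M6)
bar 5: v0=C3 v1=C4 (P8)
  R7 @ bar1.0: C4->D3 leap 10st
  R7 @ bar2.0: D3->F4 leap 15st
  R2 @ bar3.0: D3/F4 m3 -> E3/B4 P5 similar
  R7 @ bar3.0: F4->B4 leap 6st

No (4 violations)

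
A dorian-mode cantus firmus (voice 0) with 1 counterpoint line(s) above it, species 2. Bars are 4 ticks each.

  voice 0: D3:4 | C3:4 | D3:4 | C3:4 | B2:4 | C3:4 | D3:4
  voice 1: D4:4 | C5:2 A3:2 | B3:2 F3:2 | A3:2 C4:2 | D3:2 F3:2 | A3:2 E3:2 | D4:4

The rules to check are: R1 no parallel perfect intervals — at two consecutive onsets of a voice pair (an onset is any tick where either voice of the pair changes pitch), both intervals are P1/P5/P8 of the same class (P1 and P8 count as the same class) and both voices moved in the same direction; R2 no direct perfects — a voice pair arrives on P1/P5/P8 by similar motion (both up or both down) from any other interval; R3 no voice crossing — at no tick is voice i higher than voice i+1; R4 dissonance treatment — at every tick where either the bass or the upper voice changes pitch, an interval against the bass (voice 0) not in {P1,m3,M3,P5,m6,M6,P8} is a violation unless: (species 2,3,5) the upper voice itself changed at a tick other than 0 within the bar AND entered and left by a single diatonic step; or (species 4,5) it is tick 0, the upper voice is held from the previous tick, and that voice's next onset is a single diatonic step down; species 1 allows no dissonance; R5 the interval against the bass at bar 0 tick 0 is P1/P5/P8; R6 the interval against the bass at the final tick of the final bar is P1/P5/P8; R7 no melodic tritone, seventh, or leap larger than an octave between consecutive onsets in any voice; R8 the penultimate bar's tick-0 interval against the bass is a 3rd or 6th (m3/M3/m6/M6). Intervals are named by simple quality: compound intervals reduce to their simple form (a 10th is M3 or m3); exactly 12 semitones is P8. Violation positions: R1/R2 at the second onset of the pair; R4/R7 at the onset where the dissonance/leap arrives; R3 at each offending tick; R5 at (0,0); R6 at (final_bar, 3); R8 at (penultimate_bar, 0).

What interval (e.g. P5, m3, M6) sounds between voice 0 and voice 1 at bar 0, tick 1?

voice 0=D3 voice 1=D4 -> P8

P8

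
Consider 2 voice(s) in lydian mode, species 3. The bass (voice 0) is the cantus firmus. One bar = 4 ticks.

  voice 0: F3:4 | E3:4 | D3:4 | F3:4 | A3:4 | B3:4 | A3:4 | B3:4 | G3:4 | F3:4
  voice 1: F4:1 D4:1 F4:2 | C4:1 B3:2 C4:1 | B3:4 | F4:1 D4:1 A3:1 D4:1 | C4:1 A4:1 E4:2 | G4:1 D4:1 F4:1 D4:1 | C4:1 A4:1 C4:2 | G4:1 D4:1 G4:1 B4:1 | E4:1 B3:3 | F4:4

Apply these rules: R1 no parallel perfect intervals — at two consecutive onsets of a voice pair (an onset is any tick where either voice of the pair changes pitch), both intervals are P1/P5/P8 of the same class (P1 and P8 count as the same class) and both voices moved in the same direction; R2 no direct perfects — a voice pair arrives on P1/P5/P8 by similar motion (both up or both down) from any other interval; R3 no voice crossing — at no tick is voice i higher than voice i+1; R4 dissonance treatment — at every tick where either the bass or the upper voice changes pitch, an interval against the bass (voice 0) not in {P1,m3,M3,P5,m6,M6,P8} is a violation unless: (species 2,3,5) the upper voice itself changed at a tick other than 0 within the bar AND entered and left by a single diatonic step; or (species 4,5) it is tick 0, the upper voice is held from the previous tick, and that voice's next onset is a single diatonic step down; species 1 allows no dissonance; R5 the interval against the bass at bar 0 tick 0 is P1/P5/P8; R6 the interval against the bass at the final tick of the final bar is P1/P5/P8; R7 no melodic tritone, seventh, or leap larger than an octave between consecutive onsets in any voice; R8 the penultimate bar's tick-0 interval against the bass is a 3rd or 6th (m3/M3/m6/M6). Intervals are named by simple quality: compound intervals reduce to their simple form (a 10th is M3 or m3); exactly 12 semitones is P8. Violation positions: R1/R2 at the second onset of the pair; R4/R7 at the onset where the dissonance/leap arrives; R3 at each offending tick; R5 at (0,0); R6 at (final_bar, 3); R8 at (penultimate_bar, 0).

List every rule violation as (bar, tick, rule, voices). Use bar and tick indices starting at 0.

bar 0: v0=F3 v1=F4 downbeat P8
bar 1: v0=E3 v1=C4 downbeat m6
bar 2: v0=D3 v1=B3 downbeat M6
bar 3: v0=F3 v1=F4 downbeat P8
bar 4: v0=A3 v1=C4 downbeat m3
bar 5: v0=B3 v1=G4 downbeat m6
bar 6: v0=A3 v1=C4 downbeat m3
bar 7: v0=B3 v1=G4 downbeat m6
bar 8: v0=G3 v1=E4 downbeat M6
bar 9: v0=F3 v1=F4 downbeat P8
  -> R2 @ bar 3 tick 0 v(0, 1): D3/B3 M6 -> F3/F4 P8 similar
  -> R7 @ bar 3 tick 0 v(1,): B3->F4 leap 6st
  -> R4 @ bar 5 tick 2 v(0, 1): B3/F4 TT untreated
  -> R7 @ bar 9 tick 0 v(1,): B3->F4 leap 6st

(3, 0, R2, (0, 1))
(3, 0, R7, (1,))
(5, 2, R4, (0, 1))
(9, 0, R7, (1,))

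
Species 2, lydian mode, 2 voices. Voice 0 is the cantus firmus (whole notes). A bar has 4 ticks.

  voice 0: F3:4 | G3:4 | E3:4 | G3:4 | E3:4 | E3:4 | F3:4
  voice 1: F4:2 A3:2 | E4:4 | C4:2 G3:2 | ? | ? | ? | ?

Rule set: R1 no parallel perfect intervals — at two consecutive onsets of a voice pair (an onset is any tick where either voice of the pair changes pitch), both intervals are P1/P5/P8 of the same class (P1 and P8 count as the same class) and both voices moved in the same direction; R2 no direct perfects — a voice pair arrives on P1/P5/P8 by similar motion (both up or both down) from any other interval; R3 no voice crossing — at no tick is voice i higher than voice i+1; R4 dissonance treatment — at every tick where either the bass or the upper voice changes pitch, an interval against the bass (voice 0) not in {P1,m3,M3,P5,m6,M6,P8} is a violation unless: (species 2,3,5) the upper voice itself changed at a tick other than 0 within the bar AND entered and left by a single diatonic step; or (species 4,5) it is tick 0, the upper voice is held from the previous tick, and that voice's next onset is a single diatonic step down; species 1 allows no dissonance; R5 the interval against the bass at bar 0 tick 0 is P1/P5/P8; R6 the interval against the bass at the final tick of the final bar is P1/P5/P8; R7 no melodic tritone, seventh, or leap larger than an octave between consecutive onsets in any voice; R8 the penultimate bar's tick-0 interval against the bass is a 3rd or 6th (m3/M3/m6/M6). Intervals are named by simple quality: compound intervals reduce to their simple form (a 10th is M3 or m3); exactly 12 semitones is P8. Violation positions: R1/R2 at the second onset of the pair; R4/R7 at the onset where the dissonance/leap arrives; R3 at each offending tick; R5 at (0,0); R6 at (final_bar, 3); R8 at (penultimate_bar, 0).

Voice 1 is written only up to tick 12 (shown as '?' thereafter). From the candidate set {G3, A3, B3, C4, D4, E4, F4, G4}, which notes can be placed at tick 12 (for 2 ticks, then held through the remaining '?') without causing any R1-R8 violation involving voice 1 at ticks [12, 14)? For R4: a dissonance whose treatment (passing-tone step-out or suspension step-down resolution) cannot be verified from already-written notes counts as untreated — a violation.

{B3, E4, G3}

G3: legal
A3: violates R4
B3: legal
C4: violates R4
D4: violates R2
E4: legal
F4: violates R4,R7
G4: violates R2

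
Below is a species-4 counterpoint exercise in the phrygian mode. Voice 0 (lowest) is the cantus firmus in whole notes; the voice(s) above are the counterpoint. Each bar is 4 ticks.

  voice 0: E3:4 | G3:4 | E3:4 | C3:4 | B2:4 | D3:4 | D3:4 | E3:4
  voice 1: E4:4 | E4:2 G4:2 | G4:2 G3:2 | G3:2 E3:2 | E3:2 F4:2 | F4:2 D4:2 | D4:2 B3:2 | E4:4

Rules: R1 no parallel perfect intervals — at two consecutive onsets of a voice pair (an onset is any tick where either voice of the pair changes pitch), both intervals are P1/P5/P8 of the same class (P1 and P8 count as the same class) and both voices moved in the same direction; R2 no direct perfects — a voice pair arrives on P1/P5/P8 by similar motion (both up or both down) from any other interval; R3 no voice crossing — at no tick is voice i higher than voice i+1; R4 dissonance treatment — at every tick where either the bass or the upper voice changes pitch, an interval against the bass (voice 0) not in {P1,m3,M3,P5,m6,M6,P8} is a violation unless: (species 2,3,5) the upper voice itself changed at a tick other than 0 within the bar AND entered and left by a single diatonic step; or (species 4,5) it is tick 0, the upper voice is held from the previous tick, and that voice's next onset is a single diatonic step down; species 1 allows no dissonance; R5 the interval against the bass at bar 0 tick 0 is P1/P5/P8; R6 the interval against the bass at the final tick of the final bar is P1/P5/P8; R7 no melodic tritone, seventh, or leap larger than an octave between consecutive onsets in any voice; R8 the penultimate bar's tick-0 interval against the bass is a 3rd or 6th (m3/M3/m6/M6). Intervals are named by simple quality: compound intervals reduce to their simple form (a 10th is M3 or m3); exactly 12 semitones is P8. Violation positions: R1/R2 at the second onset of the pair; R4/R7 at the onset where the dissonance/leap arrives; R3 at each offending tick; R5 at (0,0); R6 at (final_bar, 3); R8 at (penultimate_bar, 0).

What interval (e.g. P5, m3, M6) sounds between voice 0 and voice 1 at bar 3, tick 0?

P5

voice 0=C3 voice 1=G3 -> P5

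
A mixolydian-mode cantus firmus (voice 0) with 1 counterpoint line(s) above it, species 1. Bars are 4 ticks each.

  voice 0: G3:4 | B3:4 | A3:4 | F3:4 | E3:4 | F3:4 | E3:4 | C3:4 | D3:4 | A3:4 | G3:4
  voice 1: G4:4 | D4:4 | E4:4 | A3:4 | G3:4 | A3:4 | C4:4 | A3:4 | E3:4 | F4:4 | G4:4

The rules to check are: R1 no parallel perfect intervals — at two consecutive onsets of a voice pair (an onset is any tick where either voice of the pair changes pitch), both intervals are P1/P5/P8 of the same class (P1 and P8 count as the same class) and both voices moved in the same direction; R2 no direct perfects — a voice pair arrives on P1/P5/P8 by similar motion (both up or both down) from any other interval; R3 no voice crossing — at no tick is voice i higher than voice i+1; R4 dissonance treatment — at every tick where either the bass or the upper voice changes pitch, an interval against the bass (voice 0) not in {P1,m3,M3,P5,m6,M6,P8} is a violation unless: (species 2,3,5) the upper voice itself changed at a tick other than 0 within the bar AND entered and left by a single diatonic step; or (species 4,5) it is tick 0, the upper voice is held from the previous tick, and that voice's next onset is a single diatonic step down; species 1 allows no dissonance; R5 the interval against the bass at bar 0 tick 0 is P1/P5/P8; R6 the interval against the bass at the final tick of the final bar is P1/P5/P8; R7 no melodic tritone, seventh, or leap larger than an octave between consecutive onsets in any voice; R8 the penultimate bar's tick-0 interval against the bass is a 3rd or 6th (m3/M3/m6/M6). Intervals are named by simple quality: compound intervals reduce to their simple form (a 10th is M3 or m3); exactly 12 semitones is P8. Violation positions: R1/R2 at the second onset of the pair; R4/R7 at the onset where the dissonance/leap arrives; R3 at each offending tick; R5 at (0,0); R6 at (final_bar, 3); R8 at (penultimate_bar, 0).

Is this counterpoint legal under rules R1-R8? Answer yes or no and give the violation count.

No (2 violations)

bar 0: v0=G3 v1=G4 (P8)
bar 1: v0=B3 v1=D4 (m3)
bar 2: v0=A3 v1=E4 (P5)
bar 3: v0=F3 v1=A3 (M3)
bar 4: v0=E3 v1=G3 (m3)
bar 5: v0=F3 v1=A3 (M3)
bar 6: v0=E3 v1=C4 (m6)
bar 7: v0=C3 v1=A3 (M6)
bar 8: v0=D3 v1=E3 (M2)
bar 9: v0=A3 v1=F4 (m6)
bar 10: v0=G3 v1=G4 (P8)
  R4 @ bar8.0: D3/E3 M2 untreated
  R7 @ bar9.0: E3->F4 leap 13st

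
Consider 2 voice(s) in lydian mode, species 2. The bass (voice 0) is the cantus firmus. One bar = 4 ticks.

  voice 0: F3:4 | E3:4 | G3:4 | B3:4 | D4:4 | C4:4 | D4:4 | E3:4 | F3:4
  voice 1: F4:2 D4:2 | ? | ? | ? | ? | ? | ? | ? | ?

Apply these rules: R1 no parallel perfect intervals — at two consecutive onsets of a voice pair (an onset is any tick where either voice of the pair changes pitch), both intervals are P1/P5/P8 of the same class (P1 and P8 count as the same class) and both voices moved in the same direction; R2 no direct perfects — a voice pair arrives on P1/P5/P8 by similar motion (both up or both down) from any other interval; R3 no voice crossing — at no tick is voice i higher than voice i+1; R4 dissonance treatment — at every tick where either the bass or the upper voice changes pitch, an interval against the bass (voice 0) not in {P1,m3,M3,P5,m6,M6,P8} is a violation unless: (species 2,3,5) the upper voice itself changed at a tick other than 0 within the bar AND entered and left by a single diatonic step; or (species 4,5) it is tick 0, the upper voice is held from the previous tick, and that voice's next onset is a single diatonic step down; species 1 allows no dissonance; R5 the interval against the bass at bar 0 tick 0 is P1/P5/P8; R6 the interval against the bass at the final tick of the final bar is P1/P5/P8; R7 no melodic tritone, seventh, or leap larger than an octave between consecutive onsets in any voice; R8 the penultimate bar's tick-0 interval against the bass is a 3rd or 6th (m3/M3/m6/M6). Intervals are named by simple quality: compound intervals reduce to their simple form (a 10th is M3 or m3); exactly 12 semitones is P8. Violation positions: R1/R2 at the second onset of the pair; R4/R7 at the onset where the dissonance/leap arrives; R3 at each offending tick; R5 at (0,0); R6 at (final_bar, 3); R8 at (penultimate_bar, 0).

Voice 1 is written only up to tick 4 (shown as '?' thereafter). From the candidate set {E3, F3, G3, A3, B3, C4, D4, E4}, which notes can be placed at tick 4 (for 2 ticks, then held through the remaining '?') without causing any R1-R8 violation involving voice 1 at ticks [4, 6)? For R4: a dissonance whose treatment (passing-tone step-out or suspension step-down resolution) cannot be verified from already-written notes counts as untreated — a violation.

{C4, E4, G3}

E3: violates R2,R7
F3: violates R4
G3: legal
A3: violates R4
B3: violates R2
C4: legal
D4: violates R4
E4: legal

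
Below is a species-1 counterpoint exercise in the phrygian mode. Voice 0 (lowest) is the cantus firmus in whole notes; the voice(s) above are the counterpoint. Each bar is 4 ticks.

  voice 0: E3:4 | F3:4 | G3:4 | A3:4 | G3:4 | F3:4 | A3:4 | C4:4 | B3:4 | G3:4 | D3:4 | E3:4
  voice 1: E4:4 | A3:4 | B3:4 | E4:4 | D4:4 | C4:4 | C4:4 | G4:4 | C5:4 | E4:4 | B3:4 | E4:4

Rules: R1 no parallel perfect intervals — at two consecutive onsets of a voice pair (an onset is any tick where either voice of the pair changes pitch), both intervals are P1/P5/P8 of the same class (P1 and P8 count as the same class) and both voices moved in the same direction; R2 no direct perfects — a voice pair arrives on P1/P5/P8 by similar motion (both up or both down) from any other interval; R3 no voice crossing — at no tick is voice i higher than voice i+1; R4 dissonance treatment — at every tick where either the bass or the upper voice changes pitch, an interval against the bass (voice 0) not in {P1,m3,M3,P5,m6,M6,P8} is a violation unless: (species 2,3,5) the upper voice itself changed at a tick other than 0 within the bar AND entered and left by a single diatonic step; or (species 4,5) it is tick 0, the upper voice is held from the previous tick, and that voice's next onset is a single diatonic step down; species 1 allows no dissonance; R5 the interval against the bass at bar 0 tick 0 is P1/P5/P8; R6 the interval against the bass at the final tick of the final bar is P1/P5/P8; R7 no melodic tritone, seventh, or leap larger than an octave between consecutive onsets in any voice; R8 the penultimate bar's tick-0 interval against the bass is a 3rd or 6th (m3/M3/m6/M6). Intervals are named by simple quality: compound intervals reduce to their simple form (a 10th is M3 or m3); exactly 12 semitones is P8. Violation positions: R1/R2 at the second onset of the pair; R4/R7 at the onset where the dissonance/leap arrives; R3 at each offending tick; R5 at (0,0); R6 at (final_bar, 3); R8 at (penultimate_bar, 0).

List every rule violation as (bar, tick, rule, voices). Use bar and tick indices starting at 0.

bar 0: v0=E3 v1=E4 downbeat P8
bar 1: v0=F3 v1=A3 downbeat M3
bar 2: v0=G3 v1=B3 downbeat M3
bar 3: v0=A3 v1=E4 downbeat P5
bar 4: v0=G3 v1=D4 downbeat P5
bar 5: v0=F3 v1=C4 downbeat P5
bar 6: v0=A3 v1=C4 downbeat m3
bar 7: v0=C4 v1=G4 downbeat P5
bar 8: v0=B3 v1=C5 downbeat m2
bar 9: v0=G3 v1=E4 downbeat M6
bar 10: v0=D3 v1=B3 downbeat M6
bar 11: v0=E3 v1=E4 downbeat P8
  -> R2 @ bar 3 tick 0 v(0, 1): G3/B3 M3 -> A3/E4 P5 similar
  -> R1 @ bar 4 tick 0 v(0, 1): A3/E4 P5 -> G3/D4 P5 similar
  -> R1 @ bar 5 tick 0 v(0, 1): G3/D4 P5 -> F3/C4 P5 similar
  -> R2 @ bar 7 tick 0 v(0, 1): A3/C4 m3 -> C4/G4 P5 similar
  -> R4 @ bar 8 tick 0 v(0, 1): B3/C5 m2 untreated
  -> R2 @ bar 11 tick 0 v(0, 1): D3/B3 M6 -> E3/E4 P8 similar

(3, 0, R2, (0, 1))
(4, 0, R1, (0, 1))
(5, 0, R1, (0, 1))
(7, 0, R2, (0, 1))
(8, 0, R4, (0, 1))
(11, 0, R2, (0, 1))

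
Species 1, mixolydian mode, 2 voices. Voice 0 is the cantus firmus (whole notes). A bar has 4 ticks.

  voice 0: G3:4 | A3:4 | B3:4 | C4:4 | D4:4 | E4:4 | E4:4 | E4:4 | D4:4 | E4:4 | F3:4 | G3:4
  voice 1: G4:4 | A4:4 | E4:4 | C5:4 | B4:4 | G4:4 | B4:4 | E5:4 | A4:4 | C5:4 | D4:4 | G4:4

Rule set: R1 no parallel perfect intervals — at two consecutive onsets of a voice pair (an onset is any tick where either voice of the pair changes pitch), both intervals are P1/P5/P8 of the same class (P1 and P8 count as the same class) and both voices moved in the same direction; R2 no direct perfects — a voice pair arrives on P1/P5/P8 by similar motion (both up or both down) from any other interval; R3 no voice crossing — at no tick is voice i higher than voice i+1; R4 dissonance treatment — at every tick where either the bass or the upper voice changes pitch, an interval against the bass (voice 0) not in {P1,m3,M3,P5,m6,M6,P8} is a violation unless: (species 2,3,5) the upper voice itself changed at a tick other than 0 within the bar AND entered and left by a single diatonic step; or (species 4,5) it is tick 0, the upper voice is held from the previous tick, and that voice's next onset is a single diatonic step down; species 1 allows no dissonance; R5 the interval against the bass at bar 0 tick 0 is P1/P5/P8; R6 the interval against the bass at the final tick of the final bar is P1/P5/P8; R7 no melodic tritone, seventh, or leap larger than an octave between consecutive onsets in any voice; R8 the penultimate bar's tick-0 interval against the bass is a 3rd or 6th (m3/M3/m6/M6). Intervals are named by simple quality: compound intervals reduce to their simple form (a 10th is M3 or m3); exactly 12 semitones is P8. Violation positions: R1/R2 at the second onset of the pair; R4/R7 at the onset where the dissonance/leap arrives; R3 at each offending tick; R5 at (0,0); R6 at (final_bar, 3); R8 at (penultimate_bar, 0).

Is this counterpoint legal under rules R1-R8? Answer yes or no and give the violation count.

bar 0: v0=G3 v1=G4 (P8)
bar 1: v0=A3 v1=A4 (P8)
bar 2: v0=B3 v1=E4 (P4)
bar 3: v0=C4 v1=C5 (P8)
bar 4: v0=D4 v1=B4 (M6)
bar 5: v0=E4 v1=G4 (m3)
bar 6: v0=E4 v1=B4 (P5)
bar 7: v0=E4 v1=E5 (P8)
bar 8: v0=D4 v1=A4 (P5)
bar 9: v0=E4 v1=C5 (m6)
bar 10: v0=F3 v1=D4 (M6)
bar 11: v0=G3 v1=G4 (P8)
  R1 @ bar1.0: G3/G4 P8 -> A3/A4 P8 similar
  R4 @ bar2.0: B3/E4 P4 untreated
  R2 @ bar3.0: B3/E4 P4 -> C4/C5 P8 similar
  R2 @ bar8.0: E4/E5 P8 -> D4/A4 P5 similar
  R7 @ bar10.0: E4->F3 leap 11st
  R7 @ bar10.0: C5->D4 leap 10st
  R2 @ bar11.0: F3/D4 M6 -> G3/G4 P8 similar

No (7 violations)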